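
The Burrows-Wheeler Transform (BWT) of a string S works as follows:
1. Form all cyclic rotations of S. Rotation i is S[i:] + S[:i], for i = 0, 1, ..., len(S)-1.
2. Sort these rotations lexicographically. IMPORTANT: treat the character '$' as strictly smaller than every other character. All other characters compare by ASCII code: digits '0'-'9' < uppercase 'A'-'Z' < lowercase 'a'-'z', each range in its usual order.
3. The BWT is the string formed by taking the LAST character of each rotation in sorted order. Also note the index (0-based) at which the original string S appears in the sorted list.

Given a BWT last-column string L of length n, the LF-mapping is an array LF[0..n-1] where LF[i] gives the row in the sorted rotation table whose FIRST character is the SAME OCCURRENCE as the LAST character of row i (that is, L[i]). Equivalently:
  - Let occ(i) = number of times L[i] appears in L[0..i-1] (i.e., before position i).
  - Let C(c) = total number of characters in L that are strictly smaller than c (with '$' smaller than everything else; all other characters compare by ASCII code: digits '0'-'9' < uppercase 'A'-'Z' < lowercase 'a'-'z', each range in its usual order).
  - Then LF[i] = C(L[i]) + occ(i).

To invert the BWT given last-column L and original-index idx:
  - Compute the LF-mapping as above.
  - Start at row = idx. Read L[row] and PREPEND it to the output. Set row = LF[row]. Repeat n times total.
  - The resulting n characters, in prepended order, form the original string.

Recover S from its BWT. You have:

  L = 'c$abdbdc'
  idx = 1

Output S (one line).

Answer: abbcddc$

Derivation:
LF mapping: 4 0 1 2 6 3 7 5
Walk LF starting at row 1, prepending L[row]:
  step 1: row=1, L[1]='$', prepend. Next row=LF[1]=0
  step 2: row=0, L[0]='c', prepend. Next row=LF[0]=4
  step 3: row=4, L[4]='d', prepend. Next row=LF[4]=6
  step 4: row=6, L[6]='d', prepend. Next row=LF[6]=7
  step 5: row=7, L[7]='c', prepend. Next row=LF[7]=5
  step 6: row=5, L[5]='b', prepend. Next row=LF[5]=3
  step 7: row=3, L[3]='b', prepend. Next row=LF[3]=2
  step 8: row=2, L[2]='a', prepend. Next row=LF[2]=1
Reversed output: abbcddc$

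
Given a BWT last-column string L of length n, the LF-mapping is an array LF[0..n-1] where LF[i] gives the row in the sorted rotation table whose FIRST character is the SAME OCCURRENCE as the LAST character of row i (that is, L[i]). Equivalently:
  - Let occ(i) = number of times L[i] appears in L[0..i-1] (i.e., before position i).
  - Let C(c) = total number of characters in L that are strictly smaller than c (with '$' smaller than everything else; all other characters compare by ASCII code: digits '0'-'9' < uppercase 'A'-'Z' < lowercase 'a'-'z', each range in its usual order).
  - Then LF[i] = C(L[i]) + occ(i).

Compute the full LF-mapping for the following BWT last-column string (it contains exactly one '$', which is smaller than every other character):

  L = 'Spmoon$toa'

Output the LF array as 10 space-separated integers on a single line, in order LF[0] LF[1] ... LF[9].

Answer: 1 8 3 5 6 4 0 9 7 2

Derivation:
Char counts: '$':1, 'S':1, 'a':1, 'm':1, 'n':1, 'o':3, 'p':1, 't':1
C (first-col start): C('$')=0, C('S')=1, C('a')=2, C('m')=3, C('n')=4, C('o')=5, C('p')=8, C('t')=9
L[0]='S': occ=0, LF[0]=C('S')+0=1+0=1
L[1]='p': occ=0, LF[1]=C('p')+0=8+0=8
L[2]='m': occ=0, LF[2]=C('m')+0=3+0=3
L[3]='o': occ=0, LF[3]=C('o')+0=5+0=5
L[4]='o': occ=1, LF[4]=C('o')+1=5+1=6
L[5]='n': occ=0, LF[5]=C('n')+0=4+0=4
L[6]='$': occ=0, LF[6]=C('$')+0=0+0=0
L[7]='t': occ=0, LF[7]=C('t')+0=9+0=9
L[8]='o': occ=2, LF[8]=C('o')+2=5+2=7
L[9]='a': occ=0, LF[9]=C('a')+0=2+0=2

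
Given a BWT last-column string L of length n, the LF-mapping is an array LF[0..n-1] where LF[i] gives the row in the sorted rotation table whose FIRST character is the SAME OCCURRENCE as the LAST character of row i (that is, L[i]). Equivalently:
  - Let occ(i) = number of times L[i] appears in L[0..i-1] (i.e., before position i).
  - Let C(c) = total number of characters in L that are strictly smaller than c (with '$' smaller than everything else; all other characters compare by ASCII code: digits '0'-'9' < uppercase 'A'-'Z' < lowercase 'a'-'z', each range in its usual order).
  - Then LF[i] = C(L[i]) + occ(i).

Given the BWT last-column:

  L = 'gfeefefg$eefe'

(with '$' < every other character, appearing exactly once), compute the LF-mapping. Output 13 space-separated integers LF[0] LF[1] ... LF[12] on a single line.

Char counts: '$':1, 'e':6, 'f':4, 'g':2
C (first-col start): C('$')=0, C('e')=1, C('f')=7, C('g')=11
L[0]='g': occ=0, LF[0]=C('g')+0=11+0=11
L[1]='f': occ=0, LF[1]=C('f')+0=7+0=7
L[2]='e': occ=0, LF[2]=C('e')+0=1+0=1
L[3]='e': occ=1, LF[3]=C('e')+1=1+1=2
L[4]='f': occ=1, LF[4]=C('f')+1=7+1=8
L[5]='e': occ=2, LF[5]=C('e')+2=1+2=3
L[6]='f': occ=2, LF[6]=C('f')+2=7+2=9
L[7]='g': occ=1, LF[7]=C('g')+1=11+1=12
L[8]='$': occ=0, LF[8]=C('$')+0=0+0=0
L[9]='e': occ=3, LF[9]=C('e')+3=1+3=4
L[10]='e': occ=4, LF[10]=C('e')+4=1+4=5
L[11]='f': occ=3, LF[11]=C('f')+3=7+3=10
L[12]='e': occ=5, LF[12]=C('e')+5=1+5=6

Answer: 11 7 1 2 8 3 9 12 0 4 5 10 6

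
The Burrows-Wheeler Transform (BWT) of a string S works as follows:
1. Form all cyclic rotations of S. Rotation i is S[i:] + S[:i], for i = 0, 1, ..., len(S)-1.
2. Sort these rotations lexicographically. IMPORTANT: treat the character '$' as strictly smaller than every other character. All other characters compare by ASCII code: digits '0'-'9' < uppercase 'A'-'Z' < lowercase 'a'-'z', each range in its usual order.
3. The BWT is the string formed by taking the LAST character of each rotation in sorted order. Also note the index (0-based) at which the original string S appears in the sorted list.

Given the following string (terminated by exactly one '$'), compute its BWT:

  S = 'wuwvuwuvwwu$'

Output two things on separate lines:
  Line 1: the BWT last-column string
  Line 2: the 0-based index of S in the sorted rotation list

Answer: uwwvwwuwu$uv
9

Derivation:
All 12 rotations (rotation i = S[i:]+S[:i]):
  rot[0] = wuwvuwuvwwu$
  rot[1] = uwvuwuvwwu$w
  rot[2] = wvuwuvwwu$wu
  rot[3] = vuwuvwwu$wuw
  rot[4] = uwuvwwu$wuwv
  rot[5] = wuvwwu$wuwvu
  rot[6] = uvwwu$wuwvuw
  rot[7] = vwwu$wuwvuwu
  rot[8] = wwu$wuwvuwuv
  rot[9] = wu$wuwvuwuvw
  rot[10] = u$wuwvuwuvww
  rot[11] = $wuwvuwuvwwu
Sorted (with $ < everything):
  sorted[0] = $wuwvuwuvwwu  (last char: 'u')
  sorted[1] = u$wuwvuwuvww  (last char: 'w')
  sorted[2] = uvwwu$wuwvuw  (last char: 'w')
  sorted[3] = uwuvwwu$wuwv  (last char: 'v')
  sorted[4] = uwvuwuvwwu$w  (last char: 'w')
  sorted[5] = vuwuvwwu$wuw  (last char: 'w')
  sorted[6] = vwwu$wuwvuwu  (last char: 'u')
  sorted[7] = wu$wuwvuwuvw  (last char: 'w')
  sorted[8] = wuvwwu$wuwvu  (last char: 'u')
  sorted[9] = wuwvuwuvwwu$  (last char: '$')
  sorted[10] = wvuwuvwwu$wu  (last char: 'u')
  sorted[11] = wwu$wuwvuwuv  (last char: 'v')
Last column: uwwvwwuwu$uv
Original string S is at sorted index 9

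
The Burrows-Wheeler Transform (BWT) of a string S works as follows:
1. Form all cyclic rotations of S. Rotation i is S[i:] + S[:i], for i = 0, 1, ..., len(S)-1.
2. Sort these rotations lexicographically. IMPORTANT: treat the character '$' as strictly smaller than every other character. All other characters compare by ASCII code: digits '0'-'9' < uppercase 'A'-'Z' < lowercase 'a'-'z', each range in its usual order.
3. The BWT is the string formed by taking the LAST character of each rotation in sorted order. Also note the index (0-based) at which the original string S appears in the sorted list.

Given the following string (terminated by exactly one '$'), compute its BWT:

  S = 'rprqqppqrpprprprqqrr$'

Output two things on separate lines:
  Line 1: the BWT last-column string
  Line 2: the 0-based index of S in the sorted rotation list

Answer: rqrpprrrqrrpqrqp$pppq
16

Derivation:
All 21 rotations (rotation i = S[i:]+S[:i]):
  rot[0] = rprqqppqrpprprprqqrr$
  rot[1] = prqqppqrpprprprqqrr$r
  rot[2] = rqqppqrpprprprqqrr$rp
  rot[3] = qqppqrpprprprqqrr$rpr
  rot[4] = qppqrpprprprqqrr$rprq
  rot[5] = ppqrpprprprqqrr$rprqq
  rot[6] = pqrpprprprqqrr$rprqqp
  rot[7] = qrpprprprqqrr$rprqqpp
  rot[8] = rpprprprqqrr$rprqqppq
  rot[9] = pprprprqqrr$rprqqppqr
  rot[10] = prprprqqrr$rprqqppqrp
  rot[11] = rprprqqrr$rprqqppqrpp
  rot[12] = prprqqrr$rprqqppqrppr
  rot[13] = rprqqrr$rprqqppqrpprp
  rot[14] = prqqrr$rprqqppqrpprpr
  rot[15] = rqqrr$rprqqppqrpprprp
  rot[16] = qqrr$rprqqppqrpprprpr
  rot[17] = qrr$rprqqppqrpprprprq
  rot[18] = rr$rprqqppqrpprprprqq
  rot[19] = r$rprqqppqrpprprprqqr
  rot[20] = $rprqqppqrpprprprqqrr
Sorted (with $ < everything):
  sorted[0] = $rprqqppqrpprprprqqrr  (last char: 'r')
  sorted[1] = ppqrpprprprqqrr$rprqq  (last char: 'q')
  sorted[2] = pprprprqqrr$rprqqppqr  (last char: 'r')
  sorted[3] = pqrpprprprqqrr$rprqqp  (last char: 'p')
  sorted[4] = prprprqqrr$rprqqppqrp  (last char: 'p')
  sorted[5] = prprqqrr$rprqqppqrppr  (last char: 'r')
  sorted[6] = prqqppqrpprprprqqrr$r  (last char: 'r')
  sorted[7] = prqqrr$rprqqppqrpprpr  (last char: 'r')
  sorted[8] = qppqrpprprprqqrr$rprq  (last char: 'q')
  sorted[9] = qqppqrpprprprqqrr$rpr  (last char: 'r')
  sorted[10] = qqrr$rprqqppqrpprprpr  (last char: 'r')
  sorted[11] = qrpprprprqqrr$rprqqpp  (last char: 'p')
  sorted[12] = qrr$rprqqppqrpprprprq  (last char: 'q')
  sorted[13] = r$rprqqppqrpprprprqqr  (last char: 'r')
  sorted[14] = rpprprprqqrr$rprqqppq  (last char: 'q')
  sorted[15] = rprprqqrr$rprqqppqrpp  (last char: 'p')
  sorted[16] = rprqqppqrpprprprqqrr$  (last char: '$')
  sorted[17] = rprqqrr$rprqqppqrpprp  (last char: 'p')
  sorted[18] = rqqppqrpprprprqqrr$rp  (last char: 'p')
  sorted[19] = rqqrr$rprqqppqrpprprp  (last char: 'p')
  sorted[20] = rr$rprqqppqrpprprprqq  (last char: 'q')
Last column: rqrpprrrqrrpqrqp$pppq
Original string S is at sorted index 16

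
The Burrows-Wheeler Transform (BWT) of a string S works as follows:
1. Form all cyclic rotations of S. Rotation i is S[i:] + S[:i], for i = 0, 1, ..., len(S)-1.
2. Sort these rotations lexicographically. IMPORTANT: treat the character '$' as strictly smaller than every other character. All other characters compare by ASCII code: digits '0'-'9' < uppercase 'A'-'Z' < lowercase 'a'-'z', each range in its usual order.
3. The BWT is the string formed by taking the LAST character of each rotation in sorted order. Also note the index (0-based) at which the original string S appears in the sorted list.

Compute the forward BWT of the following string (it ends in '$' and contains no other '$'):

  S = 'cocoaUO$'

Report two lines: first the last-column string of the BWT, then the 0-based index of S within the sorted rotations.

Answer: OUaoo$cc
5

Derivation:
All 8 rotations (rotation i = S[i:]+S[:i]):
  rot[0] = cocoaUO$
  rot[1] = ocoaUO$c
  rot[2] = coaUO$co
  rot[3] = oaUO$coc
  rot[4] = aUO$coco
  rot[5] = UO$cocoa
  rot[6] = O$cocoaU
  rot[7] = $cocoaUO
Sorted (with $ < everything):
  sorted[0] = $cocoaUO  (last char: 'O')
  sorted[1] = O$cocoaU  (last char: 'U')
  sorted[2] = UO$cocoa  (last char: 'a')
  sorted[3] = aUO$coco  (last char: 'o')
  sorted[4] = coaUO$co  (last char: 'o')
  sorted[5] = cocoaUO$  (last char: '$')
  sorted[6] = oaUO$coc  (last char: 'c')
  sorted[7] = ocoaUO$c  (last char: 'c')
Last column: OUaoo$cc
Original string S is at sorted index 5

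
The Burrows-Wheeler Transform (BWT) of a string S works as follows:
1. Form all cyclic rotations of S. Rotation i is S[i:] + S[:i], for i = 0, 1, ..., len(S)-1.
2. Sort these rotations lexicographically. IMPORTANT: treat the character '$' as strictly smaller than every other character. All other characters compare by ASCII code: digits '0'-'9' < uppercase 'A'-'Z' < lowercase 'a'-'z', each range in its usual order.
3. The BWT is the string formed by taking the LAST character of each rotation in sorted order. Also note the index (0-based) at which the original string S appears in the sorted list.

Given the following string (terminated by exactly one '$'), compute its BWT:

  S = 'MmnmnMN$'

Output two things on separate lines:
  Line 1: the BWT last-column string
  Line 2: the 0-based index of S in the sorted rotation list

Answer: Nn$MnMmm
2

Derivation:
All 8 rotations (rotation i = S[i:]+S[:i]):
  rot[0] = MmnmnMN$
  rot[1] = mnmnMN$M
  rot[2] = nmnMN$Mm
  rot[3] = mnMN$Mmn
  rot[4] = nMN$Mmnm
  rot[5] = MN$Mmnmn
  rot[6] = N$MmnmnM
  rot[7] = $MmnmnMN
Sorted (with $ < everything):
  sorted[0] = $MmnmnMN  (last char: 'N')
  sorted[1] = MN$Mmnmn  (last char: 'n')
  sorted[2] = MmnmnMN$  (last char: '$')
  sorted[3] = N$MmnmnM  (last char: 'M')
  sorted[4] = mnMN$Mmn  (last char: 'n')
  sorted[5] = mnmnMN$M  (last char: 'M')
  sorted[6] = nMN$Mmnm  (last char: 'm')
  sorted[7] = nmnMN$Mm  (last char: 'm')
Last column: Nn$MnMmm
Original string S is at sorted index 2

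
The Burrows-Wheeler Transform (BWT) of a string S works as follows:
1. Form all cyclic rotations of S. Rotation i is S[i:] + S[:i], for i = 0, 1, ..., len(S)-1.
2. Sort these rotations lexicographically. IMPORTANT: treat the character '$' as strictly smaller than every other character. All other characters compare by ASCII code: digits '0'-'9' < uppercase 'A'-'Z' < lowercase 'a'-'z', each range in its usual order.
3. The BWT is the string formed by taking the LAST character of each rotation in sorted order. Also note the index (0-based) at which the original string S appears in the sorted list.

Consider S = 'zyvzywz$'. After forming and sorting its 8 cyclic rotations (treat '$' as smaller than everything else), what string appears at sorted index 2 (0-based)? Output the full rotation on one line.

All 8 rotations (rotation i = S[i:]+S[:i]):
  rot[0] = zyvzywz$
  rot[1] = yvzywz$z
  rot[2] = vzywz$zy
  rot[3] = zywz$zyv
  rot[4] = ywz$zyvz
  rot[5] = wz$zyvzy
  rot[6] = z$zyvzyw
  rot[7] = $zyvzywz
Sorted (with $ < everything):
  sorted[0] = $zyvzywz
  sorted[1] = vzywz$zy
  sorted[2] = wz$zyvzy
  sorted[3] = yvzywz$z
  sorted[4] = ywz$zyvz
  sorted[5] = z$zyvzyw
  sorted[6] = zyvzywz$
  sorted[7] = zywz$zyv
sorted[2] = wz$zyvzy

Answer: wz$zyvzy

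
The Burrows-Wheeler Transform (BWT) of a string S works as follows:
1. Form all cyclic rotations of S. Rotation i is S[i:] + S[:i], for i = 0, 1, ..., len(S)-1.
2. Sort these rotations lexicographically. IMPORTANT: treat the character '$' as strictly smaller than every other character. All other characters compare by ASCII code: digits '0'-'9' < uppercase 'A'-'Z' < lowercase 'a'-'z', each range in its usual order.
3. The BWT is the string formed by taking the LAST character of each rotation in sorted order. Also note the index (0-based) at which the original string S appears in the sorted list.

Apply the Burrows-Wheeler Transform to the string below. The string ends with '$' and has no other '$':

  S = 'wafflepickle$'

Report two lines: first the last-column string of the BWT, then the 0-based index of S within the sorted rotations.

All 13 rotations (rotation i = S[i:]+S[:i]):
  rot[0] = wafflepickle$
  rot[1] = afflepickle$w
  rot[2] = fflepickle$wa
  rot[3] = flepickle$waf
  rot[4] = lepickle$waff
  rot[5] = epickle$waffl
  rot[6] = pickle$waffle
  rot[7] = ickle$wafflep
  rot[8] = ckle$wafflepi
  rot[9] = kle$wafflepic
  rot[10] = le$wafflepick
  rot[11] = e$wafflepickl
  rot[12] = $wafflepickle
Sorted (with $ < everything):
  sorted[0] = $wafflepickle  (last char: 'e')
  sorted[1] = afflepickle$w  (last char: 'w')
  sorted[2] = ckle$wafflepi  (last char: 'i')
  sorted[3] = e$wafflepickl  (last char: 'l')
  sorted[4] = epickle$waffl  (last char: 'l')
  sorted[5] = fflepickle$wa  (last char: 'a')
  sorted[6] = flepickle$waf  (last char: 'f')
  sorted[7] = ickle$wafflep  (last char: 'p')
  sorted[8] = kle$wafflepic  (last char: 'c')
  sorted[9] = le$wafflepick  (last char: 'k')
  sorted[10] = lepickle$waff  (last char: 'f')
  sorted[11] = pickle$waffle  (last char: 'e')
  sorted[12] = wafflepickle$  (last char: '$')
Last column: ewillafpckfe$
Original string S is at sorted index 12

Answer: ewillafpckfe$
12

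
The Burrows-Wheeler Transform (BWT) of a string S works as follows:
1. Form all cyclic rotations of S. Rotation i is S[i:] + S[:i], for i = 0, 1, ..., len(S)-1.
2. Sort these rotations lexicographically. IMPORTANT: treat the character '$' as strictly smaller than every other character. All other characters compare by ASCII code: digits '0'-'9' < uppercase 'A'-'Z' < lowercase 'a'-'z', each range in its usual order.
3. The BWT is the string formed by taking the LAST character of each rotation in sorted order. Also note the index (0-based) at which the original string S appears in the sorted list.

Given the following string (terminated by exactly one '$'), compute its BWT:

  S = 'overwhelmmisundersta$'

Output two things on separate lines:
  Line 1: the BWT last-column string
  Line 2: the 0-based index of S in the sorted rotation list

Answer: atnhdvwmemlu$eerissor
12

Derivation:
All 21 rotations (rotation i = S[i:]+S[:i]):
  rot[0] = overwhelmmisundersta$
  rot[1] = verwhelmmisundersta$o
  rot[2] = erwhelmmisundersta$ov
  rot[3] = rwhelmmisundersta$ove
  rot[4] = whelmmisundersta$over
  rot[5] = helmmisundersta$overw
  rot[6] = elmmisundersta$overwh
  rot[7] = lmmisundersta$overwhe
  rot[8] = mmisundersta$overwhel
  rot[9] = misundersta$overwhelm
  rot[10] = isundersta$overwhelmm
  rot[11] = sundersta$overwhelmmi
  rot[12] = understa$overwhelmmis
  rot[13] = ndersta$overwhelmmisu
  rot[14] = dersta$overwhelmmisun
  rot[15] = ersta$overwhelmmisund
  rot[16] = rsta$overwhelmmisunde
  rot[17] = sta$overwhelmmisunder
  rot[18] = ta$overwhelmmisunders
  rot[19] = a$overwhelmmisunderst
  rot[20] = $overwhelmmisundersta
Sorted (with $ < everything):
  sorted[0] = $overwhelmmisundersta  (last char: 'a')
  sorted[1] = a$overwhelmmisunderst  (last char: 't')
  sorted[2] = dersta$overwhelmmisun  (last char: 'n')
  sorted[3] = elmmisundersta$overwh  (last char: 'h')
  sorted[4] = ersta$overwhelmmisund  (last char: 'd')
  sorted[5] = erwhelmmisundersta$ov  (last char: 'v')
  sorted[6] = helmmisundersta$overw  (last char: 'w')
  sorted[7] = isundersta$overwhelmm  (last char: 'm')
  sorted[8] = lmmisundersta$overwhe  (last char: 'e')
  sorted[9] = misundersta$overwhelm  (last char: 'm')
  sorted[10] = mmisundersta$overwhel  (last char: 'l')
  sorted[11] = ndersta$overwhelmmisu  (last char: 'u')
  sorted[12] = overwhelmmisundersta$  (last char: '$')
  sorted[13] = rsta$overwhelmmisunde  (last char: 'e')
  sorted[14] = rwhelmmisundersta$ove  (last char: 'e')
  sorted[15] = sta$overwhelmmisunder  (last char: 'r')
  sorted[16] = sundersta$overwhelmmi  (last char: 'i')
  sorted[17] = ta$overwhelmmisunders  (last char: 's')
  sorted[18] = understa$overwhelmmis  (last char: 's')
  sorted[19] = verwhelmmisundersta$o  (last char: 'o')
  sorted[20] = whelmmisundersta$over  (last char: 'r')
Last column: atnhdvwmemlu$eerissor
Original string S is at sorted index 12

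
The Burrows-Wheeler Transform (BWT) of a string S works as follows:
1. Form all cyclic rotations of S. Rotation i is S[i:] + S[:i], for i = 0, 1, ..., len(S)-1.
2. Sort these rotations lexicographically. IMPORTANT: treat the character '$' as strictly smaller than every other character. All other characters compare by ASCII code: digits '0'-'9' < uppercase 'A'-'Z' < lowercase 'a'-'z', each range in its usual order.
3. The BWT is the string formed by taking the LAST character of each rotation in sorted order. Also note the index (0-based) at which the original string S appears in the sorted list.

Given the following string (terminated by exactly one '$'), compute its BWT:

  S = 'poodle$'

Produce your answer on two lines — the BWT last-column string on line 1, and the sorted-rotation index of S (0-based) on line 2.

Answer: eoldop$
6

Derivation:
All 7 rotations (rotation i = S[i:]+S[:i]):
  rot[0] = poodle$
  rot[1] = oodle$p
  rot[2] = odle$po
  rot[3] = dle$poo
  rot[4] = le$pood
  rot[5] = e$poodl
  rot[6] = $poodle
Sorted (with $ < everything):
  sorted[0] = $poodle  (last char: 'e')
  sorted[1] = dle$poo  (last char: 'o')
  sorted[2] = e$poodl  (last char: 'l')
  sorted[3] = le$pood  (last char: 'd')
  sorted[4] = odle$po  (last char: 'o')
  sorted[5] = oodle$p  (last char: 'p')
  sorted[6] = poodle$  (last char: '$')
Last column: eoldop$
Original string S is at sorted index 6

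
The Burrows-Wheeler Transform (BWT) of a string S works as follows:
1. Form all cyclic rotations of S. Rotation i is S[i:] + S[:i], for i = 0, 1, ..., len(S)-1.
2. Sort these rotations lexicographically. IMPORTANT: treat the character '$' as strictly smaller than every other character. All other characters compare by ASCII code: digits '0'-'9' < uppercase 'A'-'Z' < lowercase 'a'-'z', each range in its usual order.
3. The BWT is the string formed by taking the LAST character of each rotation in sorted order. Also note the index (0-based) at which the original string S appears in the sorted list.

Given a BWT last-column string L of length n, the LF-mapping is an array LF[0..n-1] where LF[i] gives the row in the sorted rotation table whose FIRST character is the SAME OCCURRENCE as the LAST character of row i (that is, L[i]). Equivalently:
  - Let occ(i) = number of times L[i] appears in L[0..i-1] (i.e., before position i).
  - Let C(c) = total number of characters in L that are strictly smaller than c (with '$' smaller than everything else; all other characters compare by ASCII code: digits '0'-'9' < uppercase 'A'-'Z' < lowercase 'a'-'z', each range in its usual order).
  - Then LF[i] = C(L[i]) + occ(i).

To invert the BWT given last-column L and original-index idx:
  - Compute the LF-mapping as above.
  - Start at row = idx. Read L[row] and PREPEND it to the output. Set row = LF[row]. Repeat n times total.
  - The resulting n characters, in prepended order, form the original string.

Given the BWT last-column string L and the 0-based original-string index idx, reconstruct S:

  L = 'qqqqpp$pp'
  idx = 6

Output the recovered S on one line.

Answer: qppqpqpq$

Derivation:
LF mapping: 5 6 7 8 1 2 0 3 4
Walk LF starting at row 6, prepending L[row]:
  step 1: row=6, L[6]='$', prepend. Next row=LF[6]=0
  step 2: row=0, L[0]='q', prepend. Next row=LF[0]=5
  step 3: row=5, L[5]='p', prepend. Next row=LF[5]=2
  step 4: row=2, L[2]='q', prepend. Next row=LF[2]=7
  step 5: row=7, L[7]='p', prepend. Next row=LF[7]=3
  step 6: row=3, L[3]='q', prepend. Next row=LF[3]=8
  step 7: row=8, L[8]='p', prepend. Next row=LF[8]=4
  step 8: row=4, L[4]='p', prepend. Next row=LF[4]=1
  step 9: row=1, L[1]='q', prepend. Next row=LF[1]=6
Reversed output: qppqpqpq$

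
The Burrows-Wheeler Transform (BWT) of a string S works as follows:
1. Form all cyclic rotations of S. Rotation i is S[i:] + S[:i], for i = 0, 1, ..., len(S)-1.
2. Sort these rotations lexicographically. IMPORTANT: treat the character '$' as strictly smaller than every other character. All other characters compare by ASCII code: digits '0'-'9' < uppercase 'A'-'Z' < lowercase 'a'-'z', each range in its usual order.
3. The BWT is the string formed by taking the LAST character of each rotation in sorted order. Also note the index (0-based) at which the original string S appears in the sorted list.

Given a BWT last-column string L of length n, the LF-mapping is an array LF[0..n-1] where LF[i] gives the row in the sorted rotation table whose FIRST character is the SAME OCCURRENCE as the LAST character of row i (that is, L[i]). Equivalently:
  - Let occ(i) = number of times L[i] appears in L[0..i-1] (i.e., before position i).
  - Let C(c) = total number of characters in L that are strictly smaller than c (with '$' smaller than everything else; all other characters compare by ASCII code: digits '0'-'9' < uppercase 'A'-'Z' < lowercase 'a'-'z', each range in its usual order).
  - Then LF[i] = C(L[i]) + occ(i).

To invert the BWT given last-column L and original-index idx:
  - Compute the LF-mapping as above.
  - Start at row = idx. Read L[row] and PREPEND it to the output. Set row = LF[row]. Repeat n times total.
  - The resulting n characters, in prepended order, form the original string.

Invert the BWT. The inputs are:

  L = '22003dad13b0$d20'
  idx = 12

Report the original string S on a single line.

LF mapping: 6 7 1 2 9 13 11 14 5 10 12 3 0 15 8 4
Walk LF starting at row 12, prepending L[row]:
  step 1: row=12, L[12]='$', prepend. Next row=LF[12]=0
  step 2: row=0, L[0]='2', prepend. Next row=LF[0]=6
  step 3: row=6, L[6]='a', prepend. Next row=LF[6]=11
  step 4: row=11, L[11]='0', prepend. Next row=LF[11]=3
  step 5: row=3, L[3]='0', prepend. Next row=LF[3]=2
  step 6: row=2, L[2]='0', prepend. Next row=LF[2]=1
  step 7: row=1, L[1]='2', prepend. Next row=LF[1]=7
  step 8: row=7, L[7]='d', prepend. Next row=LF[7]=14
  step 9: row=14, L[14]='2', prepend. Next row=LF[14]=8
  step 10: row=8, L[8]='1', prepend. Next row=LF[8]=5
  step 11: row=5, L[5]='d', prepend. Next row=LF[5]=13
  step 12: row=13, L[13]='d', prepend. Next row=LF[13]=15
  step 13: row=15, L[15]='0', prepend. Next row=LF[15]=4
  step 14: row=4, L[4]='3', prepend. Next row=LF[4]=9
  step 15: row=9, L[9]='3', prepend. Next row=LF[9]=10
  step 16: row=10, L[10]='b', prepend. Next row=LF[10]=12
Reversed output: b330dd12d2000a2$

Answer: b330dd12d2000a2$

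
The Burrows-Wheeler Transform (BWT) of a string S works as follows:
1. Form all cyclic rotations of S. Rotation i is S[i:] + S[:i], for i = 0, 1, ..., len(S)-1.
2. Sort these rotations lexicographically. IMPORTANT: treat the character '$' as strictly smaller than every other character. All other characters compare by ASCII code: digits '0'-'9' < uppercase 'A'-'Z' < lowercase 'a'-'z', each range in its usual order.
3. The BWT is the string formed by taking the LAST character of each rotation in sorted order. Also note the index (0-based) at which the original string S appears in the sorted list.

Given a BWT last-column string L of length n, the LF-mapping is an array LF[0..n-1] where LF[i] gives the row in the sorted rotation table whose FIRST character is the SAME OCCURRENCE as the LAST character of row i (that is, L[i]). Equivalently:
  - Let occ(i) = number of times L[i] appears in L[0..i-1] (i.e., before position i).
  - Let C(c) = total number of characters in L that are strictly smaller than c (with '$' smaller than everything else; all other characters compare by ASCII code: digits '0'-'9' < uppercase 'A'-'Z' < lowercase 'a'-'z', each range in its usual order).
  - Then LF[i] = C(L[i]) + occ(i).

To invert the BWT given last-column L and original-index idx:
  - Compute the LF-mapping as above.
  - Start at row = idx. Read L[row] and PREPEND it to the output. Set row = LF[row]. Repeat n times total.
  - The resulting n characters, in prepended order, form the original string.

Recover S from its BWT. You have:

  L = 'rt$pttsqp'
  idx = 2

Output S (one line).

LF mapping: 4 6 0 1 7 8 5 3 2
Walk LF starting at row 2, prepending L[row]:
  step 1: row=2, L[2]='$', prepend. Next row=LF[2]=0
  step 2: row=0, L[0]='r', prepend. Next row=LF[0]=4
  step 3: row=4, L[4]='t', prepend. Next row=LF[4]=7
  step 4: row=7, L[7]='q', prepend. Next row=LF[7]=3
  step 5: row=3, L[3]='p', prepend. Next row=LF[3]=1
  step 6: row=1, L[1]='t', prepend. Next row=LF[1]=6
  step 7: row=6, L[6]='s', prepend. Next row=LF[6]=5
  step 8: row=5, L[5]='t', prepend. Next row=LF[5]=8
  step 9: row=8, L[8]='p', prepend. Next row=LF[8]=2
Reversed output: ptstpqtr$

Answer: ptstpqtr$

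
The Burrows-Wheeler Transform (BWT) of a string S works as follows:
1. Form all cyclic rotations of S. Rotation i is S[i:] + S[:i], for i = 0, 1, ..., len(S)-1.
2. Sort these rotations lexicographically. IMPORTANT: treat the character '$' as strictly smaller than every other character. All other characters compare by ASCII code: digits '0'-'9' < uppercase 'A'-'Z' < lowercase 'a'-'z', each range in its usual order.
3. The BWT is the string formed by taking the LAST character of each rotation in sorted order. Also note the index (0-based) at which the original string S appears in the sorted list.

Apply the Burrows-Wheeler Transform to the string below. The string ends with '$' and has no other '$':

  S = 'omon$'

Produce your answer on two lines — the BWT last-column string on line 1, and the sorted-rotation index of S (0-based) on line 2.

Answer: noo$m
3

Derivation:
All 5 rotations (rotation i = S[i:]+S[:i]):
  rot[0] = omon$
  rot[1] = mon$o
  rot[2] = on$om
  rot[3] = n$omo
  rot[4] = $omon
Sorted (with $ < everything):
  sorted[0] = $omon  (last char: 'n')
  sorted[1] = mon$o  (last char: 'o')
  sorted[2] = n$omo  (last char: 'o')
  sorted[3] = omon$  (last char: '$')
  sorted[4] = on$om  (last char: 'm')
Last column: noo$m
Original string S is at sorted index 3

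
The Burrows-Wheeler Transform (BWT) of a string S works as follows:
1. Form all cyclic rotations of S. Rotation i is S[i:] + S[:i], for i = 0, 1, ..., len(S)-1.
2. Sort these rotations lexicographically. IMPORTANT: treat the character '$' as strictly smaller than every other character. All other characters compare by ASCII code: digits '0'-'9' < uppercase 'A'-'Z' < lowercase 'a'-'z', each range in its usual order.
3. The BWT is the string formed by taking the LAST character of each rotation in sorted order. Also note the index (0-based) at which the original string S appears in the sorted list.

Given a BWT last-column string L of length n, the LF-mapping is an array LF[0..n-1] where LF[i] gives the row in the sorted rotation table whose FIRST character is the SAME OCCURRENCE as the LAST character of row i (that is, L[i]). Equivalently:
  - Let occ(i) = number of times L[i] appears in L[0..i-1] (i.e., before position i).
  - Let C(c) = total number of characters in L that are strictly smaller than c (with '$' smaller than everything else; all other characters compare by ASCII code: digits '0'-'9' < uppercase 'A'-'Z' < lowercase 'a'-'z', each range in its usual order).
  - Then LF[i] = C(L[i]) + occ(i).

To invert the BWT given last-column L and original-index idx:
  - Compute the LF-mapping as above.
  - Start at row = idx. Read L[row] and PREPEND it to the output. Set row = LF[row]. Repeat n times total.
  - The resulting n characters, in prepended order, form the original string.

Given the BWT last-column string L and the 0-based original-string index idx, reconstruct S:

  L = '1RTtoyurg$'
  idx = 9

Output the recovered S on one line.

LF mapping: 1 2 3 7 5 9 8 6 4 0
Walk LF starting at row 9, prepending L[row]:
  step 1: row=9, L[9]='$', prepend. Next row=LF[9]=0
  step 2: row=0, L[0]='1', prepend. Next row=LF[0]=1
  step 3: row=1, L[1]='R', prepend. Next row=LF[1]=2
  step 4: row=2, L[2]='T', prepend. Next row=LF[2]=3
  step 5: row=3, L[3]='t', prepend. Next row=LF[3]=7
  step 6: row=7, L[7]='r', prepend. Next row=LF[7]=6
  step 7: row=6, L[6]='u', prepend. Next row=LF[6]=8
  step 8: row=8, L[8]='g', prepend. Next row=LF[8]=4
  step 9: row=4, L[4]='o', prepend. Next row=LF[4]=5
  step 10: row=5, L[5]='y', prepend. Next row=LF[5]=9
Reversed output: yogurtTR1$

Answer: yogurtTR1$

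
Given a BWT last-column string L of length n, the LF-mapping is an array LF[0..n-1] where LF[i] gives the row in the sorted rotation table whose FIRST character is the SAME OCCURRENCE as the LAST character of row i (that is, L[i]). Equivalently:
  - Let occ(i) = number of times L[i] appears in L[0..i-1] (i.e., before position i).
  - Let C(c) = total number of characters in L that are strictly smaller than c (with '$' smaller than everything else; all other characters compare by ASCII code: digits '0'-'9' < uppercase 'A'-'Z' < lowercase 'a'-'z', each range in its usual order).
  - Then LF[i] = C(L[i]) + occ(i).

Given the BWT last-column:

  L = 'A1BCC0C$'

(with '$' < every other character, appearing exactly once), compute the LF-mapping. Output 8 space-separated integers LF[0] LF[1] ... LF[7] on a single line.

Answer: 3 2 4 5 6 1 7 0

Derivation:
Char counts: '$':1, '0':1, '1':1, 'A':1, 'B':1, 'C':3
C (first-col start): C('$')=0, C('0')=1, C('1')=2, C('A')=3, C('B')=4, C('C')=5
L[0]='A': occ=0, LF[0]=C('A')+0=3+0=3
L[1]='1': occ=0, LF[1]=C('1')+0=2+0=2
L[2]='B': occ=0, LF[2]=C('B')+0=4+0=4
L[3]='C': occ=0, LF[3]=C('C')+0=5+0=5
L[4]='C': occ=1, LF[4]=C('C')+1=5+1=6
L[5]='0': occ=0, LF[5]=C('0')+0=1+0=1
L[6]='C': occ=2, LF[6]=C('C')+2=5+2=7
L[7]='$': occ=0, LF[7]=C('$')+0=0+0=0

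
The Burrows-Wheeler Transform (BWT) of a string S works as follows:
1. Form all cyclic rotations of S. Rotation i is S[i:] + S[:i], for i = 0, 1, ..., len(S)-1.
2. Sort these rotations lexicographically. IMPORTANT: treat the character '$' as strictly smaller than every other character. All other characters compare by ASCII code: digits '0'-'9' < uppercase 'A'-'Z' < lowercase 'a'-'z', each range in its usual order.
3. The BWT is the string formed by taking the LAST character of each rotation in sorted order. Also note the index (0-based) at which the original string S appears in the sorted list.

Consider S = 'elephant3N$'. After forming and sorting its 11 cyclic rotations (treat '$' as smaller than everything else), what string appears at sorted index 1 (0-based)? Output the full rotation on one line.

All 11 rotations (rotation i = S[i:]+S[:i]):
  rot[0] = elephant3N$
  rot[1] = lephant3N$e
  rot[2] = ephant3N$el
  rot[3] = phant3N$ele
  rot[4] = hant3N$elep
  rot[5] = ant3N$eleph
  rot[6] = nt3N$elepha
  rot[7] = t3N$elephan
  rot[8] = 3N$elephant
  rot[9] = N$elephant3
  rot[10] = $elephant3N
Sorted (with $ < everything):
  sorted[0] = $elephant3N
  sorted[1] = 3N$elephant
  sorted[2] = N$elephant3
  sorted[3] = ant3N$eleph
  sorted[4] = elephant3N$
  sorted[5] = ephant3N$el
  sorted[6] = hant3N$elep
  sorted[7] = lephant3N$e
  sorted[8] = nt3N$elepha
  sorted[9] = phant3N$ele
  sorted[10] = t3N$elephan
sorted[1] = 3N$elephant

Answer: 3N$elephant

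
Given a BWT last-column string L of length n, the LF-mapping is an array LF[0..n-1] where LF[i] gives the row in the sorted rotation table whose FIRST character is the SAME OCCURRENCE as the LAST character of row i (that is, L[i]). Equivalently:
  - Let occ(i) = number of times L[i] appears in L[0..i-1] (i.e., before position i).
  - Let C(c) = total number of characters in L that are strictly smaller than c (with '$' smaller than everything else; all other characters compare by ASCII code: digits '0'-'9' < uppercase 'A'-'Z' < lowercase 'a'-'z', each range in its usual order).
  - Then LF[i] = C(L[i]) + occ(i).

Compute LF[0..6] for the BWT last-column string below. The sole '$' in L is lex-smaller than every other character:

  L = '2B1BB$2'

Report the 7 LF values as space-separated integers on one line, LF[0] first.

Answer: 2 4 1 5 6 0 3

Derivation:
Char counts: '$':1, '1':1, '2':2, 'B':3
C (first-col start): C('$')=0, C('1')=1, C('2')=2, C('B')=4
L[0]='2': occ=0, LF[0]=C('2')+0=2+0=2
L[1]='B': occ=0, LF[1]=C('B')+0=4+0=4
L[2]='1': occ=0, LF[2]=C('1')+0=1+0=1
L[3]='B': occ=1, LF[3]=C('B')+1=4+1=5
L[4]='B': occ=2, LF[4]=C('B')+2=4+2=6
L[5]='$': occ=0, LF[5]=C('$')+0=0+0=0
L[6]='2': occ=1, LF[6]=C('2')+1=2+1=3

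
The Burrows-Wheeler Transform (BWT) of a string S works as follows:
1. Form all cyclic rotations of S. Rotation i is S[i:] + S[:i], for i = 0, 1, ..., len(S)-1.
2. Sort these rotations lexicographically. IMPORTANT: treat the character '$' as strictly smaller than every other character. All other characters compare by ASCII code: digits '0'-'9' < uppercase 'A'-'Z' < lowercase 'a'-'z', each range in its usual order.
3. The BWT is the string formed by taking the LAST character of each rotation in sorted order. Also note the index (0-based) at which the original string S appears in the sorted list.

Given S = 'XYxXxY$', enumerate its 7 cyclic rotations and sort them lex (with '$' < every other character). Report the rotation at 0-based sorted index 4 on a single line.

Answer: YxXxY$X

Derivation:
All 7 rotations (rotation i = S[i:]+S[:i]):
  rot[0] = XYxXxY$
  rot[1] = YxXxY$X
  rot[2] = xXxY$XY
  rot[3] = XxY$XYx
  rot[4] = xY$XYxX
  rot[5] = Y$XYxXx
  rot[6] = $XYxXxY
Sorted (with $ < everything):
  sorted[0] = $XYxXxY
  sorted[1] = XYxXxY$
  sorted[2] = XxY$XYx
  sorted[3] = Y$XYxXx
  sorted[4] = YxXxY$X
  sorted[5] = xXxY$XY
  sorted[6] = xY$XYxX
sorted[4] = YxXxY$X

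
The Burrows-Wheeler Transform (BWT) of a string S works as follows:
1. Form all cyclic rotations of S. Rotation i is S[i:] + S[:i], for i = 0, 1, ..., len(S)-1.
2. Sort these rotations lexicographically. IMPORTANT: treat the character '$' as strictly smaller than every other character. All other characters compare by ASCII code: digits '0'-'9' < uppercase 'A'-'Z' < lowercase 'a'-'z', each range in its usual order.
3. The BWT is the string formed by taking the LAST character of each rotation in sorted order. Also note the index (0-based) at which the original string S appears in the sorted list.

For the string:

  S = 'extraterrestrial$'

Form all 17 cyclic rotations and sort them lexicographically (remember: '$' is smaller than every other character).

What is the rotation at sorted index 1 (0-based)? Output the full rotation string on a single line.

All 17 rotations (rotation i = S[i:]+S[:i]):
  rot[0] = extraterrestrial$
  rot[1] = xtraterrestrial$e
  rot[2] = traterrestrial$ex
  rot[3] = raterrestrial$ext
  rot[4] = aterrestrial$extr
  rot[5] = terrestrial$extra
  rot[6] = errestrial$extrat
  rot[7] = rrestrial$extrate
  rot[8] = restrial$extrater
  rot[9] = estrial$extraterr
  rot[10] = strial$extraterre
  rot[11] = trial$extraterres
  rot[12] = rial$extraterrest
  rot[13] = ial$extraterrestr
  rot[14] = al$extraterrestri
  rot[15] = l$extraterrestria
  rot[16] = $extraterrestrial
Sorted (with $ < everything):
  sorted[0] = $extraterrestrial
  sorted[1] = al$extraterrestri
  sorted[2] = aterrestrial$extr
  sorted[3] = errestrial$extrat
  sorted[4] = estrial$extraterr
  sorted[5] = extraterrestrial$
  sorted[6] = ial$extraterrestr
  sorted[7] = l$extraterrestria
  sorted[8] = raterrestrial$ext
  sorted[9] = restrial$extrater
  sorted[10] = rial$extraterrest
  sorted[11] = rrestrial$extrate
  sorted[12] = strial$extraterre
  sorted[13] = terrestrial$extra
  sorted[14] = traterrestrial$ex
  sorted[15] = trial$extraterres
  sorted[16] = xtraterrestrial$e
sorted[1] = al$extraterrestri

Answer: al$extraterrestri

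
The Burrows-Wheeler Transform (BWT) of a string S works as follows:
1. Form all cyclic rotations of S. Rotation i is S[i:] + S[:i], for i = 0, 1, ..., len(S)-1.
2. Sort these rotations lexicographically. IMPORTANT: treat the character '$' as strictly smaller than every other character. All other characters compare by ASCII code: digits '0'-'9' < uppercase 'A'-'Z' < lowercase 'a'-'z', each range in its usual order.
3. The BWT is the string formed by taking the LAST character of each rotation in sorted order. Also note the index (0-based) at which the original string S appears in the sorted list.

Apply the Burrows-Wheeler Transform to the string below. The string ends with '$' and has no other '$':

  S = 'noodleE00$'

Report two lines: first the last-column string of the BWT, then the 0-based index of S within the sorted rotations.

All 10 rotations (rotation i = S[i:]+S[:i]):
  rot[0] = noodleE00$
  rot[1] = oodleE00$n
  rot[2] = odleE00$no
  rot[3] = dleE00$noo
  rot[4] = leE00$nood
  rot[5] = eE00$noodl
  rot[6] = E00$noodle
  rot[7] = 00$noodleE
  rot[8] = 0$noodleE0
  rot[9] = $noodleE00
Sorted (with $ < everything):
  sorted[0] = $noodleE00  (last char: '0')
  sorted[1] = 0$noodleE0  (last char: '0')
  sorted[2] = 00$noodleE  (last char: 'E')
  sorted[3] = E00$noodle  (last char: 'e')
  sorted[4] = dleE00$noo  (last char: 'o')
  sorted[5] = eE00$noodl  (last char: 'l')
  sorted[6] = leE00$nood  (last char: 'd')
  sorted[7] = noodleE00$  (last char: '$')
  sorted[8] = odleE00$no  (last char: 'o')
  sorted[9] = oodleE00$n  (last char: 'n')
Last column: 00Eeold$on
Original string S is at sorted index 7

Answer: 00Eeold$on
7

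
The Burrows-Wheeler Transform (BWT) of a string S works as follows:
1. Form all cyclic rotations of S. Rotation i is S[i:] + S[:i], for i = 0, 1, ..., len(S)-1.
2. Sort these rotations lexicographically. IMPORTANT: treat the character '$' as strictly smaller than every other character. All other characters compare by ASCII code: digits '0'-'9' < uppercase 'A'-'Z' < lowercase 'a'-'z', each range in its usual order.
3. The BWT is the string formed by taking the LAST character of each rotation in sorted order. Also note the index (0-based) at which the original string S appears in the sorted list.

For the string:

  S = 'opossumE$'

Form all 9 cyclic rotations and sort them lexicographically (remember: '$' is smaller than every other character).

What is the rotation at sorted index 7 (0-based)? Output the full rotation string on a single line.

Answer: sumE$opos

Derivation:
All 9 rotations (rotation i = S[i:]+S[:i]):
  rot[0] = opossumE$
  rot[1] = possumE$o
  rot[2] = ossumE$op
  rot[3] = ssumE$opo
  rot[4] = sumE$opos
  rot[5] = umE$oposs
  rot[6] = mE$opossu
  rot[7] = E$opossum
  rot[8] = $opossumE
Sorted (with $ < everything):
  sorted[0] = $opossumE
  sorted[1] = E$opossum
  sorted[2] = mE$opossu
  sorted[3] = opossumE$
  sorted[4] = ossumE$op
  sorted[5] = possumE$o
  sorted[6] = ssumE$opo
  sorted[7] = sumE$opos
  sorted[8] = umE$oposs
sorted[7] = sumE$opos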